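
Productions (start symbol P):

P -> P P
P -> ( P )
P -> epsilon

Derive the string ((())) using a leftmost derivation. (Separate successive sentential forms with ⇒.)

P ⇒ PP   [P -> P P]
PP ⇒ (P)P   [P -> ( P )]
(P)P ⇒ ((P))P   [P -> ( P )]
((P))P ⇒ (((P)))P   [P -> ( P )]
(((P)))P ⇒ ((()))P   [P -> epsilon]
((()))P ⇒ ((()))   [P -> epsilon]

P⇒PP⇒(P)P⇒((P))P⇒(((P)))P⇒((()))P⇒((()))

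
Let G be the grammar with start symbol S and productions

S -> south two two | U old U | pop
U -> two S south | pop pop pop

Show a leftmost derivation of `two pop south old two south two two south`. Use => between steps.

S => U old U   [S -> U old U]
U old U => two S south old U   [U -> two S south]
two S south old U => two pop south old U   [S -> pop]
two pop south old U => two pop south old two S south   [U -> two S south]
two pop south old two S south => two pop south old two south two two south   [S -> south two two]

S => U old U => two S south old U => two pop south old U => two pop south old two S south => two pop south old two south two two south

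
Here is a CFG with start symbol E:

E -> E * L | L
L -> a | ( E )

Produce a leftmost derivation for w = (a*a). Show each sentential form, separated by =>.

E=>L=>(E)=>(E*L)=>(L*L)=>(a*L)=>(a*a)

E => L   [E -> L]
L => (E)   [L -> ( E )]
(E) => (E*L)   [E -> E * L]
(E*L) => (L*L)   [E -> L]
(L*L) => (a*L)   [L -> a]
(a*L) => (a*a)   [L -> a]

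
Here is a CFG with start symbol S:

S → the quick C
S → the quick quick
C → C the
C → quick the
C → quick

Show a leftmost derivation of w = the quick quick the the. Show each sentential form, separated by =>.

S => the quick C => the quick C the => the quick C the the => the quick quick the the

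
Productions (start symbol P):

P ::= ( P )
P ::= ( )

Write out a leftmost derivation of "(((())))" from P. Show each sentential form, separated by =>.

P=>(P)=>((P))=>(((P)))=>(((())))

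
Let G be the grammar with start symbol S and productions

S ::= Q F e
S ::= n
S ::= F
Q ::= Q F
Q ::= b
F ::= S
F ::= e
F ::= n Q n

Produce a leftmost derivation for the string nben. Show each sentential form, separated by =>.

S => F   [S ::= F]
F => nQn   [F ::= n Q n]
nQn => nQFn   [Q ::= Q F]
nQFn => nbFn   [Q ::= b]
nbFn => nben   [F ::= e]

S=>F=>nQn=>nQFn=>nbFn=>nben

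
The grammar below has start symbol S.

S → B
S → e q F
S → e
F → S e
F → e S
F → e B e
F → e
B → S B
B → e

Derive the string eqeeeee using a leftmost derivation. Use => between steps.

S => B   [S → B]
B => SB   [B → S B]
SB => eqFB   [S → e q F]
eqFB => eqeBeB   [F → e B e]
eqeBeB => eqeSBeB   [B → S B]
eqeSBeB => eqeBBeB   [S → B]
eqeBBeB => eqeeBeB   [B → e]
eqeeBeB => eqeeeeB   [B → e]
eqeeeeB => eqeeeee   [B → e]

S=>B=>SB=>eqFB=>eqeBeB=>eqeSBeB=>eqeBBeB=>eqeeBeB=>eqeeeeB=>eqeeeee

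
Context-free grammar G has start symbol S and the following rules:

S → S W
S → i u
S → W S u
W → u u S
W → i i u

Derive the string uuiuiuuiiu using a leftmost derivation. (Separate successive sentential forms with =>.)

S => SW   [S → S W]
SW => WSuW   [S → W S u]
WSuW => uuSSuW   [W → u u S]
uuSSuW => uuiuSuW   [S → i u]
uuiuSuW => uuiuiuuW   [S → i u]
uuiuiuuW => uuiuiuuiiu   [W → i i u]

S => SW => WSuW => uuSSuW => uuiuSuW => uuiuiuuW => uuiuiuuiiu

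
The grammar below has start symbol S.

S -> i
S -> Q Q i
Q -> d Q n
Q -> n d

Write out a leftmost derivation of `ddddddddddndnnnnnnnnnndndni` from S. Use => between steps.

S => QQi => dQnQi => ddQnnQi => dddQnnnQi => ddddQnnnnQi => dddddQnnnnnQi => ddddddQnnnnnnQi => dddddddQnnnnnnnQi => ddddddddQnnnnnnnnQi => dddddddddQnnnnnnnnnQi => ddddddddddQnnnnnnnnnnQi => ddddddddddndnnnnnnnnnnQi => ddddddddddndnnnnnnnnnndQni => ddddddddddndnnnnnnnnnndndni

S => QQi   [S -> Q Q i]
QQi => dQnQi   [Q -> d Q n]
dQnQi => ddQnnQi   [Q -> d Q n]
ddQnnQi => dddQnnnQi   [Q -> d Q n]
dddQnnnQi => ddddQnnnnQi   [Q -> d Q n]
ddddQnnnnQi => dddddQnnnnnQi   [Q -> d Q n]
dddddQnnnnnQi => ddddddQnnnnnnQi   [Q -> d Q n]
ddddddQnnnnnnQi => dddddddQnnnnnnnQi   [Q -> d Q n]
dddddddQnnnnnnnQi => ddddddddQnnnnnnnnQi   [Q -> d Q n]
ddddddddQnnnnnnnnQi => dddddddddQnnnnnnnnnQi   [Q -> d Q n]
dddddddddQnnnnnnnnnQi => ddddddddddQnnnnnnnnnnQi   [Q -> d Q n]
ddddddddddQnnnnnnnnnnQi => ddddddddddndnnnnnnnnnnQi   [Q -> n d]
ddddddddddndnnnnnnnnnnQi => ddddddddddndnnnnnnnnnndQni   [Q -> d Q n]
ddddddddddndnnnnnnnnnndQni => ddddddddddndnnnnnnnnnndndni   [Q -> n d]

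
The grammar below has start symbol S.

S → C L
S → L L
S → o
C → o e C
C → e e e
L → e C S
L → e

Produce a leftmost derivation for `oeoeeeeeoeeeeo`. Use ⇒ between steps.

S ⇒ CL   [S → C L]
CL ⇒ oeCL   [C → o e C]
oeCL ⇒ oeoeCL   [C → o e C]
oeoeCL ⇒ oeoeeeeL   [C → e e e]
oeoeeeeL ⇒ oeoeeeeeCS   [L → e C S]
oeoeeeeeCS ⇒ oeoeeeeeoeCS   [C → o e C]
oeoeeeeeoeCS ⇒ oeoeeeeeoeeeeS   [C → e e e]
oeoeeeeeoeeeeS ⇒ oeoeeeeeoeeeeo   [S → o]

S ⇒ CL ⇒ oeCL ⇒ oeoeCL ⇒ oeoeeeeL ⇒ oeoeeeeeCS ⇒ oeoeeeeeoeCS ⇒ oeoeeeeeoeeeeS ⇒ oeoeeeeeoeeeeo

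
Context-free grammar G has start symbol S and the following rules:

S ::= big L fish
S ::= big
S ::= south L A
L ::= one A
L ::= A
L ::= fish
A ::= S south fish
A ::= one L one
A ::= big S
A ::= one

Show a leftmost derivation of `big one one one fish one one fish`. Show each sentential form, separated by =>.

S => big L fish => big one A fish => big one one L one fish => big one one A one fish => big one one one L one one fish => big one one one fish one one fish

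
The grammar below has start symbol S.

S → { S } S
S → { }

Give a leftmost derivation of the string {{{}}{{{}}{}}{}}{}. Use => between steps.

S => {S}S   [S → { S } S]
{S}S => {{S}S}S   [S → { S } S]
{{S}S}S => {{{}}S}S   [S → { }]
{{{}}S}S => {{{}}{S}S}S   [S → { S } S]
{{{}}{S}S}S => {{{}}{{S}S}S}S   [S → { S } S]
{{{}}{{S}S}S}S => {{{}}{{{}}S}S}S   [S → { }]
{{{}}{{{}}S}S}S => {{{}}{{{}}{}}S}S   [S → { }]
{{{}}{{{}}{}}S}S => {{{}}{{{}}{}}{}}S   [S → { }]
{{{}}{{{}}{}}{}}S => {{{}}{{{}}{}}{}}{}   [S → { }]

S => {S}S => {{S}S}S => {{{}}S}S => {{{}}{S}S}S => {{{}}{{S}S}S}S => {{{}}{{{}}S}S}S => {{{}}{{{}}{}}S}S => {{{}}{{{}}{}}{}}S => {{{}}{{{}}{}}{}}{}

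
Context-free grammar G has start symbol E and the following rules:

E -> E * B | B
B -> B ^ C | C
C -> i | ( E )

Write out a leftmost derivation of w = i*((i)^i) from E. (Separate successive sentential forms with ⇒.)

E ⇒ E*B   [E -> E * B]
E*B ⇒ B*B   [E -> B]
B*B ⇒ C*B   [B -> C]
C*B ⇒ i*B   [C -> i]
i*B ⇒ i*C   [B -> C]
i*C ⇒ i*(E)   [C -> ( E )]
i*(E) ⇒ i*(B)   [E -> B]
i*(B) ⇒ i*(B^C)   [B -> B ^ C]
i*(B^C) ⇒ i*(C^C)   [B -> C]
i*(C^C) ⇒ i*((E)^C)   [C -> ( E )]
i*((E)^C) ⇒ i*((B)^C)   [E -> B]
i*((B)^C) ⇒ i*((C)^C)   [B -> C]
i*((C)^C) ⇒ i*((i)^C)   [C -> i]
i*((i)^C) ⇒ i*((i)^i)   [C -> i]

E ⇒ E*B ⇒ B*B ⇒ C*B ⇒ i*B ⇒ i*C ⇒ i*(E) ⇒ i*(B) ⇒ i*(B^C) ⇒ i*(C^C) ⇒ i*((E)^C) ⇒ i*((B)^C) ⇒ i*((C)^C) ⇒ i*((i)^C) ⇒ i*((i)^i)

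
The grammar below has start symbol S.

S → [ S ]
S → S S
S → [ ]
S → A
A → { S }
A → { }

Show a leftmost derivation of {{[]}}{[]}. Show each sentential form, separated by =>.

S => SS => AS => {S}S => {A}S => {{S}}S => {{[]}}S => {{[]}}A => {{[]}}{S} => {{[]}}{[]}

S => SS   [S → S S]
SS => AS   [S → A]
AS => {S}S   [A → { S }]
{S}S => {A}S   [S → A]
{A}S => {{S}}S   [A → { S }]
{{S}}S => {{[]}}S   [S → [ ]]
{{[]}}S => {{[]}}A   [S → A]
{{[]}}A => {{[]}}{S}   [A → { S }]
{{[]}}{S} => {{[]}}{[]}   [S → [ ]]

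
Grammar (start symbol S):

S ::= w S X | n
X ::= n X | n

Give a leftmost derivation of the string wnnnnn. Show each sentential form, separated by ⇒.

S ⇒ wSX ⇒ wnX ⇒ wnnX ⇒ wnnnX ⇒ wnnnnX ⇒ wnnnnn

S ⇒ wSX   [S ::= w S X]
wSX ⇒ wnX   [S ::= n]
wnX ⇒ wnnX   [X ::= n X]
wnnX ⇒ wnnnX   [X ::= n X]
wnnnX ⇒ wnnnnX   [X ::= n X]
wnnnnX ⇒ wnnnnn   [X ::= n]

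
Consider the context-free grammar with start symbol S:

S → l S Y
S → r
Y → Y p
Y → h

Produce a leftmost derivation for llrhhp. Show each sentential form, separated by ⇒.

S ⇒ lSY ⇒ llSYY ⇒ llrYY ⇒ llrhY ⇒ llrhYp ⇒ llrhhp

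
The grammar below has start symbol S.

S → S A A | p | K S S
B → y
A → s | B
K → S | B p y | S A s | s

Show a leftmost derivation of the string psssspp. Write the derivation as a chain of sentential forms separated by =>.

S => KSS   [S → K S S]
KSS => SAsSS   [K → S A s]
SAsSS => SAAAsSS   [S → S A A]
SAAAsSS => pAAAsSS   [S → p]
pAAAsSS => psAAsSS   [A → s]
psAAsSS => pssAsSS   [A → s]
pssAsSS => pssssSS   [A → s]
pssssSS => psssspS   [S → p]
psssspS => psssspp   [S → p]

S => KSS => SAsSS => SAAAsSS => pAAAsSS => psAAsSS => pssAsSS => pssssSS => psssspS => psssspp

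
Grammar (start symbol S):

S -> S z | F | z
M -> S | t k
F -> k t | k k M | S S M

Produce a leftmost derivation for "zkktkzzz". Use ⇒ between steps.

S ⇒ F ⇒ SSM ⇒ zSM ⇒ zSzM ⇒ zSzzM ⇒ zFzzM ⇒ zkkMzzM ⇒ zkktkzzM ⇒ zkktkzzS ⇒ zkktkzzz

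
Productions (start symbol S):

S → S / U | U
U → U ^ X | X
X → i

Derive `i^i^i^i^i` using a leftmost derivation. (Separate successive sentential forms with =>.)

S=>U=>U^X=>U^X^X=>U^X^X^X=>U^X^X^X^X=>X^X^X^X^X=>i^X^X^X^X=>i^i^X^X^X=>i^i^i^X^X=>i^i^i^i^X=>i^i^i^i^i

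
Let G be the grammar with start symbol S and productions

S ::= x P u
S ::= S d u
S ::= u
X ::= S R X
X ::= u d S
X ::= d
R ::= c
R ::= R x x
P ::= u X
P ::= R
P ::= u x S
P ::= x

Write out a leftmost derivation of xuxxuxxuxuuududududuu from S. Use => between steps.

S=>xPu=>xuxSu=>xuxSduu=>xuxSduduu=>xuxSdududuu=>xuxSdudududuu=>xuxxPududududuu=>xuxxuxSududududuu=>xuxxuxxPuududududuu=>xuxxuxxuxSuududududuu=>xuxxuxxuxuuududududuu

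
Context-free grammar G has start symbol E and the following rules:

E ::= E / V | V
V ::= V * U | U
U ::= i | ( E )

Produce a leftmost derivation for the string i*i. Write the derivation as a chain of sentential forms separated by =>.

E => V => V*U => U*U => i*U => i*i

E => V   [E ::= V]
V => V*U   [V ::= V * U]
V*U => U*U   [V ::= U]
U*U => i*U   [U ::= i]
i*U => i*i   [U ::= i]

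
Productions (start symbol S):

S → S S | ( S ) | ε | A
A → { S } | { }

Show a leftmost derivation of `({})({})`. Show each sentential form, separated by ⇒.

S⇒SS⇒(S)S⇒(A)S⇒({})S⇒({})SS⇒({})(S)S⇒({})(SS)S⇒({})(AS)S⇒({})({S}S)S⇒({})({}S)S⇒({})({})S⇒({})({})

S ⇒ SS   [S → S S]
SS ⇒ (S)S   [S → ( S )]
(S)S ⇒ (A)S   [S → A]
(A)S ⇒ ({})S   [A → { }]
({})S ⇒ ({})SS   [S → S S]
({})SS ⇒ ({})(S)S   [S → ( S )]
({})(S)S ⇒ ({})(SS)S   [S → S S]
({})(SS)S ⇒ ({})(AS)S   [S → A]
({})(AS)S ⇒ ({})({S}S)S   [A → { S }]
({})({S}S)S ⇒ ({})({}S)S   [S → ε]
({})({}S)S ⇒ ({})({})S   [S → ε]
({})({})S ⇒ ({})({})   [S → ε]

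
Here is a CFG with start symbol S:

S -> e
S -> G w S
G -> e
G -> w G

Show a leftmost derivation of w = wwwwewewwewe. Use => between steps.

S => GwS => wGwS => wwGwS => wwwGwS => wwwwGwS => wwwwewS => wwwwewGwS => wwwwewewS => wwwwewewGwS => wwwwewewwGwS => wwwwewewwewS => wwwwewewwewe

S => GwS   [S -> G w S]
GwS => wGwS   [G -> w G]
wGwS => wwGwS   [G -> w G]
wwGwS => wwwGwS   [G -> w G]
wwwGwS => wwwwGwS   [G -> w G]
wwwwGwS => wwwwewS   [G -> e]
wwwwewS => wwwwewGwS   [S -> G w S]
wwwwewGwS => wwwwewewS   [G -> e]
wwwwewewS => wwwwewewGwS   [S -> G w S]
wwwwewewGwS => wwwwewewwGwS   [G -> w G]
wwwwewewwGwS => wwwwewewwewS   [G -> e]
wwwwewewwewS => wwwwewewwewe   [S -> e]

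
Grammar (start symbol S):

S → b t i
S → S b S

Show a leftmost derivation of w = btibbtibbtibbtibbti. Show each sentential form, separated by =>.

S => SbS => btibS => btibSbS => btibSbSbS => btibSbSbSbS => btibbtibSbSbS => btibbtibbtibSbS => btibbtibbtibbtibS => btibbtibbtibbtibbti

S => SbS   [S → S b S]
SbS => btibS   [S → b t i]
btibS => btibSbS   [S → S b S]
btibSbS => btibSbSbS   [S → S b S]
btibSbSbS => btibSbSbSbS   [S → S b S]
btibSbSbSbS => btibbtibSbSbS   [S → b t i]
btibbtibSbSbS => btibbtibbtibSbS   [S → b t i]
btibbtibbtibSbS => btibbtibbtibbtibS   [S → b t i]
btibbtibbtibbtibS => btibbtibbtibbtibbti   [S → b t i]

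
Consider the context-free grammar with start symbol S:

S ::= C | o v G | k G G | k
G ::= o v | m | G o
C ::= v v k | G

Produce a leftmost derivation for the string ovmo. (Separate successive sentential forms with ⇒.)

S ⇒ ovG ⇒ ovGo ⇒ ovmo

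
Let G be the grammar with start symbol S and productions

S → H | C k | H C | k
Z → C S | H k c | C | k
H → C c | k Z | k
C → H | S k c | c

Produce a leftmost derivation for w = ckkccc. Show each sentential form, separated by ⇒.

S ⇒ HC ⇒ CcC ⇒ SkccC ⇒ CkkccC ⇒ ckkccC ⇒ ckkccc

S ⇒ HC   [S → H C]
HC ⇒ CcC   [H → C c]
CcC ⇒ SkccC   [C → S k c]
SkccC ⇒ CkkccC   [S → C k]
CkkccC ⇒ ckkccC   [C → c]
ckkccC ⇒ ckkccc   [C → c]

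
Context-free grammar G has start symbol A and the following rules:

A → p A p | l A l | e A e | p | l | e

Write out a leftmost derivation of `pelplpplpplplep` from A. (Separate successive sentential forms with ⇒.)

A ⇒ pAp ⇒ peAep ⇒ pelAlep ⇒ pelpAplep ⇒ pelplAlplep ⇒ pelplpAplplep ⇒ pelplppApplplep ⇒ pelplpplpplplep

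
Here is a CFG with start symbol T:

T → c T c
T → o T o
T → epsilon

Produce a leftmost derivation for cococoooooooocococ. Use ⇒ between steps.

T ⇒ cTc ⇒ coToc ⇒ cocTcoc ⇒ cocoTococ ⇒ cococTcococ ⇒ cococoTocococ ⇒ cococooToocococ ⇒ cococoooTooocococ ⇒ cococooooToooocococ ⇒ cococoooooooocococ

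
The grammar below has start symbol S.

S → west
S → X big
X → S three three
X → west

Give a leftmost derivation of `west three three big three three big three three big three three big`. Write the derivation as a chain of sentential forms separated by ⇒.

S ⇒ X big ⇒ S three three big ⇒ X big three three big ⇒ S three three big three three big ⇒ X big three three big three three big ⇒ S three three big three three big three three big ⇒ X big three three big three three big three three big ⇒ S three three big three three big three three big three three big ⇒ west three three big three three big three three big three three big

S ⇒ X big   [S → X big]
X big ⇒ S three three big   [X → S three three]
S three three big ⇒ X big three three big   [S → X big]
X big three three big ⇒ S three three big three three big   [X → S three three]
S three three big three three big ⇒ X big three three big three three big   [S → X big]
X big three three big three three big ⇒ S three three big three three big three three big   [X → S three three]
S three three big three three big three three big ⇒ X big three three big three three big three three big   [S → X big]
X big three three big three three big three three big ⇒ S three three big three three big three three big three three big   [X → S three three]
S three three big three three big three three big three three big ⇒ west three three big three three big three three big three three big   [S → west]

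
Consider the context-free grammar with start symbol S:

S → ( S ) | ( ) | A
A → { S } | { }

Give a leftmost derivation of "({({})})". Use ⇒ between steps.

S⇒(S)⇒(A)⇒({S})⇒({(S)})⇒({(A)})⇒({({})})

S ⇒ (S)   [S → ( S )]
(S) ⇒ (A)   [S → A]
(A) ⇒ ({S})   [A → { S }]
({S}) ⇒ ({(S)})   [S → ( S )]
({(S)}) ⇒ ({(A)})   [S → A]
({(A)}) ⇒ ({({})})   [A → { }]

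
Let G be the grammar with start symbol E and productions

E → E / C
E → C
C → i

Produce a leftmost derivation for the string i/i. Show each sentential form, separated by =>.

E => E/C => C/C => i/C => i/i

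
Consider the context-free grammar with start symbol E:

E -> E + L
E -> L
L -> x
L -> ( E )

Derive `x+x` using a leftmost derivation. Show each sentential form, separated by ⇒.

E ⇒ E+L ⇒ L+L ⇒ x+L ⇒ x+x

E ⇒ E+L   [E -> E + L]
E+L ⇒ L+L   [E -> L]
L+L ⇒ x+L   [L -> x]
x+L ⇒ x+x   [L -> x]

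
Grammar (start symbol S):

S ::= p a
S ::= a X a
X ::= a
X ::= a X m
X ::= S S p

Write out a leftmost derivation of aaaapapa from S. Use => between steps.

S => aXa   [S ::= a X a]
aXa => aSSpa   [X ::= S S p]
aSSpa => aaXaSpa   [S ::= a X a]
aaXaSpa => aaaaSpa   [X ::= a]
aaaaSpa => aaaapapa   [S ::= p a]

S=>aXa=>aSSpa=>aaXaSpa=>aaaaSpa=>aaaapapa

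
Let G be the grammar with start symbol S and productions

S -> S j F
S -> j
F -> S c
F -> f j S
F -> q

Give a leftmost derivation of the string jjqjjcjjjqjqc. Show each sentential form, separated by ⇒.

S ⇒ SjF ⇒ SjFjF ⇒ SjFjFjF ⇒ jjFjFjF ⇒ jjqjFjF ⇒ jjqjScjF ⇒ jjqjjcjF ⇒ jjqjjcjSc ⇒ jjqjjcjSjFc ⇒ jjqjjcjSjFjFc ⇒ jjqjjcjjjFjFc ⇒ jjqjjcjjjqjFc ⇒ jjqjjcjjjqjqc

S ⇒ SjF   [S -> S j F]
SjF ⇒ SjFjF   [S -> S j F]
SjFjF ⇒ SjFjFjF   [S -> S j F]
SjFjFjF ⇒ jjFjFjF   [S -> j]
jjFjFjF ⇒ jjqjFjF   [F -> q]
jjqjFjF ⇒ jjqjScjF   [F -> S c]
jjqjScjF ⇒ jjqjjcjF   [S -> j]
jjqjjcjF ⇒ jjqjjcjSc   [F -> S c]
jjqjjcjSc ⇒ jjqjjcjSjFc   [S -> S j F]
jjqjjcjSjFc ⇒ jjqjjcjSjFjFc   [S -> S j F]
jjqjjcjSjFjFc ⇒ jjqjjcjjjFjFc   [S -> j]
jjqjjcjjjFjFc ⇒ jjqjjcjjjqjFc   [F -> q]
jjqjjcjjjqjFc ⇒ jjqjjcjjjqjqc   [F -> q]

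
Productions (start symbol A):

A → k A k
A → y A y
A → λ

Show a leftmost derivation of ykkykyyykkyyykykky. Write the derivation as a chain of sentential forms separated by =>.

A => yAy => ykAky => ykkAkky => ykkyAykky => ykkykAkykky => ykkykyAykykky => ykkykyyAyykykky => ykkykyyyAyyykykky => ykkykyyykAkyyykykky => ykkykyyykkyyykykky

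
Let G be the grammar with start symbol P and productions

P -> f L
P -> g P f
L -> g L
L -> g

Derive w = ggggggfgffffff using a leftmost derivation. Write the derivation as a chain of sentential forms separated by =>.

P => gPf => ggPff => gggPfff => ggggPffff => gggggPfffff => ggggggPffffff => ggggggfLffffff => ggggggfgffffff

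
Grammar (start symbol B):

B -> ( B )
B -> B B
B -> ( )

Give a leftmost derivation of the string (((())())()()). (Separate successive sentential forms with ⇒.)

B ⇒ (B)   [B -> ( B )]
(B) ⇒ (BB)   [B -> B B]
(BB) ⇒ (BBB)   [B -> B B]
(BBB) ⇒ ((B)BB)   [B -> ( B )]
((B)BB) ⇒ ((BB)BB)   [B -> B B]
((BB)BB) ⇒ (((B)B)BB)   [B -> ( B )]
(((B)B)BB) ⇒ (((())B)BB)   [B -> ( )]
(((())B)BB) ⇒ (((())())BB)   [B -> ( )]
(((())())BB) ⇒ (((())())()B)   [B -> ( )]
(((())())()B) ⇒ (((())())()())   [B -> ( )]

B ⇒ (B) ⇒ (BB) ⇒ (BBB) ⇒ ((B)BB) ⇒ ((BB)BB) ⇒ (((B)B)BB) ⇒ (((())B)BB) ⇒ (((())())BB) ⇒ (((())())()B) ⇒ (((())())()())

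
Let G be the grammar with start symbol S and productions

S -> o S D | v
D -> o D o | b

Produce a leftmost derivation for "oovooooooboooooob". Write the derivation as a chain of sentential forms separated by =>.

S => oSD   [S -> o S D]
oSD => ooSDD   [S -> o S D]
ooSDD => oovDD   [S -> v]
oovDD => oovoDoD   [D -> o D o]
oovoDoD => oovooDooD   [D -> o D o]
oovooDooD => oovoooDoooD   [D -> o D o]
oovoooDoooD => oovooooDooooD   [D -> o D o]
oovooooDooooD => oovoooooDoooooD   [D -> o D o]
oovoooooDoooooD => oovooooooDooooooD   [D -> o D o]
oovooooooDooooooD => oovoooooobooooooD   [D -> b]
oovoooooobooooooD => oovooooooboooooob   [D -> b]

S=>oSD=>ooSDD=>oovDD=>oovoDoD=>oovooDooD=>oovoooDoooD=>oovooooDooooD=>oovoooooDoooooD=>oovooooooDooooooD=>oovoooooobooooooD=>oovooooooboooooob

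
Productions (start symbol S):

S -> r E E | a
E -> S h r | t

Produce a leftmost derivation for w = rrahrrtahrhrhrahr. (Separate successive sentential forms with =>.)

S => rEE   [S -> r E E]
rEE => rShrE   [E -> S h r]
rShrE => rrEEhrE   [S -> r E E]
rrEEhrE => rrShrEhrE   [E -> S h r]
rrShrEhrE => rrahrEhrE   [S -> a]
rrahrEhrE => rrahrShrhrE   [E -> S h r]
rrahrShrhrE => rrahrrEEhrhrE   [S -> r E E]
rrahrrEEhrhrE => rrahrrtEhrhrE   [E -> t]
rrahrrtEhrhrE => rrahrrtShrhrhrE   [E -> S h r]
rrahrrtShrhrhrE => rrahrrtahrhrhrE   [S -> a]
rrahrrtahrhrhrE => rrahrrtahrhrhrShr   [E -> S h r]
rrahrrtahrhrhrShr => rrahrrtahrhrhrahr   [S -> a]

S => rEE => rShrE => rrEEhrE => rrShrEhrE => rrahrEhrE => rrahrShrhrE => rrahrrEEhrhrE => rrahrrtEhrhrE => rrahrrtShrhrhrE => rrahrrtahrhrhrE => rrahrrtahrhrhrShr => rrahrrtahrhrhrahr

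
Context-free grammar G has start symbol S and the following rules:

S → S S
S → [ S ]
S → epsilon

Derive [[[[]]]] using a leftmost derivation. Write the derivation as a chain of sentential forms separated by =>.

S => [S] => [[S]] => [[[S]]] => [[[SS]]] => [[[[S]S]]] => [[[[]S]]] => [[[[]]]]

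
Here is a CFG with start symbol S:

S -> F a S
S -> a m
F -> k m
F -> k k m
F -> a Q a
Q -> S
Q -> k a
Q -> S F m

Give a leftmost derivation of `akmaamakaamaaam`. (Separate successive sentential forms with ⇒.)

S ⇒ FaS ⇒ aQaaS ⇒ aSFmaaS ⇒ aFaSFmaaS ⇒ akmaSFmaaS ⇒ akmaamFmaaS ⇒ akmaamaQamaaS ⇒ akmaamakaamaaS ⇒ akmaamakaamaaam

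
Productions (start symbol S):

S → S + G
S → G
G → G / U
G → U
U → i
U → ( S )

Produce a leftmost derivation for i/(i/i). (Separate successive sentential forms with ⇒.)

S ⇒ G ⇒ G/U ⇒ U/U ⇒ i/U ⇒ i/(S) ⇒ i/(G) ⇒ i/(G/U) ⇒ i/(U/U) ⇒ i/(i/U) ⇒ i/(i/i)

S ⇒ G   [S → G]
G ⇒ G/U   [G → G / U]
G/U ⇒ U/U   [G → U]
U/U ⇒ i/U   [U → i]
i/U ⇒ i/(S)   [U → ( S )]
i/(S) ⇒ i/(G)   [S → G]
i/(G) ⇒ i/(G/U)   [G → G / U]
i/(G/U) ⇒ i/(U/U)   [G → U]
i/(U/U) ⇒ i/(i/U)   [U → i]
i/(i/U) ⇒ i/(i/i)   [U → i]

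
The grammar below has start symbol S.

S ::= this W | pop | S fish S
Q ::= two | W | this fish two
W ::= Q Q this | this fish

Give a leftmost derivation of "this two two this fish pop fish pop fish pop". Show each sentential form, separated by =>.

S => S fish S   [S ::= S fish S]
S fish S => S fish S fish S   [S ::= S fish S]
S fish S fish S => S fish S fish S fish S   [S ::= S fish S]
S fish S fish S fish S => this W fish S fish S fish S   [S ::= this W]
this W fish S fish S fish S => this Q Q this fish S fish S fish S   [W ::= Q Q this]
this Q Q this fish S fish S fish S => this two Q this fish S fish S fish S   [Q ::= two]
this two Q this fish S fish S fish S => this two two this fish S fish S fish S   [Q ::= two]
this two two this fish S fish S fish S => this two two this fish pop fish S fish S   [S ::= pop]
this two two this fish pop fish S fish S => this two two this fish pop fish pop fish S   [S ::= pop]
this two two this fish pop fish pop fish S => this two two this fish pop fish pop fish pop   [S ::= pop]

S => S fish S => S fish S fish S => S fish S fish S fish S => this W fish S fish S fish S => this Q Q this fish S fish S fish S => this two Q this fish S fish S fish S => this two two this fish S fish S fish S => this two two this fish pop fish S fish S => this two two this fish pop fish pop fish S => this two two this fish pop fish pop fish pop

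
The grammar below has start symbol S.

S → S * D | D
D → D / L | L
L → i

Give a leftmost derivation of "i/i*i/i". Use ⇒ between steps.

S ⇒ S*D ⇒ D*D ⇒ D/L*D ⇒ L/L*D ⇒ i/L*D ⇒ i/i*D ⇒ i/i*D/L ⇒ i/i*L/L ⇒ i/i*i/L ⇒ i/i*i/i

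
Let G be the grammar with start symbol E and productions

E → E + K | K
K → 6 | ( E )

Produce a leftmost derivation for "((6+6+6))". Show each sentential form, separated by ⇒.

E ⇒ K   [E → K]
K ⇒ (E)   [K → ( E )]
(E) ⇒ (K)   [E → K]
(K) ⇒ ((E))   [K → ( E )]
((E)) ⇒ ((E+K))   [E → E + K]
((E+K)) ⇒ ((E+K+K))   [E → E + K]
((E+K+K)) ⇒ ((K+K+K))   [E → K]
((K+K+K)) ⇒ ((6+K+K))   [K → 6]
((6+K+K)) ⇒ ((6+6+K))   [K → 6]
((6+6+K)) ⇒ ((6+6+6))   [K → 6]

E⇒K⇒(E)⇒(K)⇒((E))⇒((E+K))⇒((E+K+K))⇒((K+K+K))⇒((6+K+K))⇒((6+6+K))⇒((6+6+6))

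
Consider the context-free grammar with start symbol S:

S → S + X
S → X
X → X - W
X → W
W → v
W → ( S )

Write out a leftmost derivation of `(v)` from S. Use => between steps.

S => X   [S → X]
X => W   [X → W]
W => (S)   [W → ( S )]
(S) => (X)   [S → X]
(X) => (W)   [X → W]
(W) => (v)   [W → v]

S => X => W => (S) => (X) => (W) => (v)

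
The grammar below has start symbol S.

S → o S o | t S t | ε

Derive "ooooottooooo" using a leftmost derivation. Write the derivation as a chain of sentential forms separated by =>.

S => oSo   [S → o S o]
oSo => ooSoo   [S → o S o]
ooSoo => oooSooo   [S → o S o]
oooSooo => ooooSoooo   [S → o S o]
ooooSoooo => oooooSooooo   [S → o S o]
oooooSooooo => oooootStooooo   [S → t S t]
oooootStooooo => ooooottooooo   [S → ε]

S => oSo => ooSoo => oooSooo => ooooSoooo => oooooSooooo => oooootStooooo => ooooottooooo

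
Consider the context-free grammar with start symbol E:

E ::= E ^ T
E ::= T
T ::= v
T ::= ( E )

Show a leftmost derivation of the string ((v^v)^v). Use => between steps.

E => T => (E) => (E^T) => (T^T) => ((E)^T) => ((E^T)^T) => ((T^T)^T) => ((v^T)^T) => ((v^v)^T) => ((v^v)^v)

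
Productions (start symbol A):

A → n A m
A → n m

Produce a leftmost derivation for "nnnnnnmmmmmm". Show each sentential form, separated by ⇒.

A ⇒ nAm ⇒ nnAmm ⇒ nnnAmmm ⇒ nnnnAmmmm ⇒ nnnnnAmmmmm ⇒ nnnnnnmmmmmm

A ⇒ nAm   [A → n A m]
nAm ⇒ nnAmm   [A → n A m]
nnAmm ⇒ nnnAmmm   [A → n A m]
nnnAmmm ⇒ nnnnAmmmm   [A → n A m]
nnnnAmmmm ⇒ nnnnnAmmmmm   [A → n A m]
nnnnnAmmmmm ⇒ nnnnnnmmmmmm   [A → n m]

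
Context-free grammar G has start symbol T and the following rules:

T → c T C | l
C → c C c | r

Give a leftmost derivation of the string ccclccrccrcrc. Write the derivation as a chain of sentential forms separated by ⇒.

T ⇒ cTC   [T → c T C]
cTC ⇒ ccTCC   [T → c T C]
ccTCC ⇒ cccTCCC   [T → c T C]
cccTCCC ⇒ ccclCCC   [T → l]
ccclCCC ⇒ ccclcCcCC   [C → c C c]
ccclcCcCC ⇒ ccclccCccCC   [C → c C c]
ccclccCccCC ⇒ ccclccrccCC   [C → r]
ccclccrccCC ⇒ ccclccrccrC   [C → r]
ccclccrccrC ⇒ ccclccrccrcCc   [C → c C c]
ccclccrccrcCc ⇒ ccclccrccrcrc   [C → r]

T ⇒ cTC ⇒ ccTCC ⇒ cccTCCC ⇒ ccclCCC ⇒ ccclcCcCC ⇒ ccclccCccCC ⇒ ccclccrccCC ⇒ ccclccrccrC ⇒ ccclccrccrcCc ⇒ ccclccrccrcrc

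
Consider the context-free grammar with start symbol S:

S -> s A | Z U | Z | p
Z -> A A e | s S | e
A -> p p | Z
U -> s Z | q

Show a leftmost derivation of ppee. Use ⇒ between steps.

S⇒Z⇒AAe⇒ppAe⇒ppZe⇒ppee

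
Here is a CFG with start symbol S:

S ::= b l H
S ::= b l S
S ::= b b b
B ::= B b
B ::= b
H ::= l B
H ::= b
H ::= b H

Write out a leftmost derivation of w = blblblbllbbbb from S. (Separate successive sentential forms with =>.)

S => blS => blblS => blblblS => blblblblH => blblblbllB => blblblbllBb => blblblbllBbb => blblblbllBbbb => blblblbllbbbb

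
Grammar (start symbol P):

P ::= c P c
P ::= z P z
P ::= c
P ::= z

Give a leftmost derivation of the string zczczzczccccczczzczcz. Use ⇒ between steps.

P ⇒ zPz ⇒ zcPcz ⇒ zczPzcz ⇒ zczcPczcz ⇒ zczczPzczcz ⇒ zczczzPzzczcz ⇒ zczczzcPczzczcz ⇒ zczczzczPzczzczcz ⇒ zczczzczcPczczzczcz ⇒ zczczzczccPcczczzczcz ⇒ zczczzczccccczczzczcz

P ⇒ zPz   [P ::= z P z]
zPz ⇒ zcPcz   [P ::= c P c]
zcPcz ⇒ zczPzcz   [P ::= z P z]
zczPzcz ⇒ zczcPczcz   [P ::= c P c]
zczcPczcz ⇒ zczczPzczcz   [P ::= z P z]
zczczPzczcz ⇒ zczczzPzzczcz   [P ::= z P z]
zczczzPzzczcz ⇒ zczczzcPczzczcz   [P ::= c P c]
zczczzcPczzczcz ⇒ zczczzczPzczzczcz   [P ::= z P z]
zczczzczPzczzczcz ⇒ zczczzczcPczczzczcz   [P ::= c P c]
zczczzczcPczczzczcz ⇒ zczczzczccPcczczzczcz   [P ::= c P c]
zczczzczccPcczczzczcz ⇒ zczczzczccccczczzczcz   [P ::= c]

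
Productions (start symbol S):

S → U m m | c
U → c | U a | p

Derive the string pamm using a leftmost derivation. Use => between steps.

S => Umm => Uamm => pamm

S => Umm   [S → U m m]
Umm => Uamm   [U → U a]
Uamm => pamm   [U → p]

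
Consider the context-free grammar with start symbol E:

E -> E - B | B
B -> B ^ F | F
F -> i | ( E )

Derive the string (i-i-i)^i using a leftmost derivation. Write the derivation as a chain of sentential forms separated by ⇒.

E ⇒ B ⇒ B^F ⇒ F^F ⇒ (E)^F ⇒ (E-B)^F ⇒ (E-B-B)^F ⇒ (B-B-B)^F ⇒ (F-B-B)^F ⇒ (i-B-B)^F ⇒ (i-F-B)^F ⇒ (i-i-B)^F ⇒ (i-i-F)^F ⇒ (i-i-i)^F ⇒ (i-i-i)^i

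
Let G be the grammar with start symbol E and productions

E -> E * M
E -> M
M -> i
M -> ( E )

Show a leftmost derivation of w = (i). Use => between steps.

E => M   [E -> M]
M => (E)   [M -> ( E )]
(E) => (M)   [E -> M]
(M) => (i)   [M -> i]

E => M => (E) => (M) => (i)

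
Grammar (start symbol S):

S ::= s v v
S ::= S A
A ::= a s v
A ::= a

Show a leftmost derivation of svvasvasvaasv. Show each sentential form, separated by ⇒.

S ⇒ SA   [S ::= S A]
SA ⇒ SAA   [S ::= S A]
SAA ⇒ SAAA   [S ::= S A]
SAAA ⇒ SAAAA   [S ::= S A]
SAAAA ⇒ svvAAAA   [S ::= s v v]
svvAAAA ⇒ svvasvAAA   [A ::= a s v]
svvasvAAA ⇒ svvasvasvAA   [A ::= a s v]
svvasvasvAA ⇒ svvasvasvaA   [A ::= a]
svvasvasvaA ⇒ svvasvasvaasv   [A ::= a s v]

S⇒SA⇒SAA⇒SAAA⇒SAAAA⇒svvAAAA⇒svvasvAAA⇒svvasvasvAA⇒svvasvasvaA⇒svvasvasvaasv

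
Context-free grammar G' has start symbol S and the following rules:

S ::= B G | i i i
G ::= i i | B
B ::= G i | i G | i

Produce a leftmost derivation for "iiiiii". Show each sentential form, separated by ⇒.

S ⇒ BG ⇒ GiG ⇒ iiiG ⇒ iiiB ⇒ iiiiG ⇒ iiiiii

S ⇒ BG   [S ::= B G]
BG ⇒ GiG   [B ::= G i]
GiG ⇒ iiiG   [G ::= i i]
iiiG ⇒ iiiB   [G ::= B]
iiiB ⇒ iiiiG   [B ::= i G]
iiiiG ⇒ iiiiii   [G ::= i i]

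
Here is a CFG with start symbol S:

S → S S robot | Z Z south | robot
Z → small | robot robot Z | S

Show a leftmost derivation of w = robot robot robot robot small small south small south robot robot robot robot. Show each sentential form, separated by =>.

S => S S robot   [S → S S robot]
S S robot => S S robot S robot   [S → S S robot]
S S robot S robot => Z Z south S robot S robot   [S → Z Z south]
Z Z south S robot S robot => robot robot Z Z south S robot S robot   [Z → robot robot Z]
robot robot Z Z south S robot S robot => robot robot S Z south S robot S robot   [Z → S]
robot robot S Z south S robot S robot => robot robot Z Z south Z south S robot S robot   [S → Z Z south]
robot robot Z Z south Z south S robot S robot => robot robot robot robot Z Z south Z south S robot S robot   [Z → robot robot Z]
robot robot robot robot Z Z south Z south S robot S robot => robot robot robot robot small Z south Z south S robot S robot   [Z → small]
robot robot robot robot small Z south Z south S robot S robot => robot robot robot robot small small south Z south S robot S robot   [Z → small]
robot robot robot robot small small south Z south S robot S robot => robot robot robot robot small small south small south S robot S robot   [Z → small]
robot robot robot robot small small south small south S robot S robot => robot robot robot robot small small south small south robot robot S robot   [S → robot]
robot robot robot robot small small south small south robot robot S robot => robot robot robot robot small small south small south robot robot robot robot   [S → robot]

S => S S robot => S S robot S robot => Z Z south S robot S robot => robot robot Z Z south S robot S robot => robot robot S Z south S robot S robot => robot robot Z Z south Z south S robot S robot => robot robot robot robot Z Z south Z south S robot S robot => robot robot robot robot small Z south Z south S robot S robot => robot robot robot robot small small south Z south S robot S robot => robot robot robot robot small small south small south S robot S robot => robot robot robot robot small small south small south robot robot S robot => robot robot robot robot small small south small south robot robot robot robot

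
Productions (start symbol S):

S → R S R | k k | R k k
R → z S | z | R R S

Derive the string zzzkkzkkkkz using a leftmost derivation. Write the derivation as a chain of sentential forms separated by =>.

S => RSR   [S → R S R]
RSR => zSSR   [R → z S]
zSSR => zRkkSR   [S → R k k]
zRkkSR => zzSkkSR   [R → z S]
zzSkkSR => zzRSRkkSR   [S → R S R]
zzRSRkkSR => zzzSRkkSR   [R → z]
zzzSRkkSR => zzzkkRkkSR   [S → k k]
zzzkkRkkSR => zzzkkzkkSR   [R → z]
zzzkkzkkSR => zzzkkzkkkkR   [S → k k]
zzzkkzkkkkR => zzzkkzkkkkz   [R → z]

S => RSR => zSSR => zRkkSR => zzSkkSR => zzRSRkkSR => zzzSRkkSR => zzzkkRkkSR => zzzkkzkkSR => zzzkkzkkkkR => zzzkkzkkkkz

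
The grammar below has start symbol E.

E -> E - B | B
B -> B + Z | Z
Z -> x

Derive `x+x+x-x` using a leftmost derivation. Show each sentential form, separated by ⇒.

E ⇒ E-B ⇒ B-B ⇒ B+Z-B ⇒ B+Z+Z-B ⇒ Z+Z+Z-B ⇒ x+Z+Z-B ⇒ x+x+Z-B ⇒ x+x+x-B ⇒ x+x+x-Z ⇒ x+x+x-x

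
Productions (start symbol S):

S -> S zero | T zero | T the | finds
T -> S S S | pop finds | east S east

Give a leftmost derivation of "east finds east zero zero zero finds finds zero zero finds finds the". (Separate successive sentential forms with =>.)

S => T the => S S S the => S zero S S the => T zero zero S S the => S S S zero zero S S the => S zero S S zero zero S S the => S zero zero S S zero zero S S the => T zero zero zero S S zero zero S S the => east S east zero zero zero S S zero zero S S the => east finds east zero zero zero S S zero zero S S the => east finds east zero zero zero finds S zero zero S S the => east finds east zero zero zero finds finds zero zero S S the => east finds east zero zero zero finds finds zero zero finds S the => east finds east zero zero zero finds finds zero zero finds finds the

S => T the   [S -> T the]
T the => S S S the   [T -> S S S]
S S S the => S zero S S the   [S -> S zero]
S zero S S the => T zero zero S S the   [S -> T zero]
T zero zero S S the => S S S zero zero S S the   [T -> S S S]
S S S zero zero S S the => S zero S S zero zero S S the   [S -> S zero]
S zero S S zero zero S S the => S zero zero S S zero zero S S the   [S -> S zero]
S zero zero S S zero zero S S the => T zero zero zero S S zero zero S S the   [S -> T zero]
T zero zero zero S S zero zero S S the => east S east zero zero zero S S zero zero S S the   [T -> east S east]
east S east zero zero zero S S zero zero S S the => east finds east zero zero zero S S zero zero S S the   [S -> finds]
east finds east zero zero zero S S zero zero S S the => east finds east zero zero zero finds S zero zero S S the   [S -> finds]
east finds east zero zero zero finds S zero zero S S the => east finds east zero zero zero finds finds zero zero S S the   [S -> finds]
east finds east zero zero zero finds finds zero zero S S the => east finds east zero zero zero finds finds zero zero finds S the   [S -> finds]
east finds east zero zero zero finds finds zero zero finds S the => east finds east zero zero zero finds finds zero zero finds finds the   [S -> finds]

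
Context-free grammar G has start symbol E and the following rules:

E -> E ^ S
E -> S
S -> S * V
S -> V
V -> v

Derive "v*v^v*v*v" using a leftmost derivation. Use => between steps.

E=>E^S=>S^S=>S*V^S=>V*V^S=>v*V^S=>v*v^S=>v*v^S*V=>v*v^S*V*V=>v*v^V*V*V=>v*v^v*V*V=>v*v^v*v*V=>v*v^v*v*v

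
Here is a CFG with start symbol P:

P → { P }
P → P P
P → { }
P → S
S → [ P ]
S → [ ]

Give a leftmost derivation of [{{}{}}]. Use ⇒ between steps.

P⇒S⇒[P]⇒[{P}]⇒[{PP}]⇒[{{}P}]⇒[{{}{}}]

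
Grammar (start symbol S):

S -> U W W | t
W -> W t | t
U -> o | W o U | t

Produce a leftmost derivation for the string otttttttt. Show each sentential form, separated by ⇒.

S⇒UWW⇒oWW⇒oWtW⇒ottW⇒ottWt⇒ottWtt⇒ottWttt⇒ottWtttt⇒ottWttttt⇒otttttttt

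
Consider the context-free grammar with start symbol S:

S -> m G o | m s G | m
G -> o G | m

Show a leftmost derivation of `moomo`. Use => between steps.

S => mGo   [S -> m G o]
mGo => moGo   [G -> o G]
moGo => mooGo   [G -> o G]
mooGo => moomo   [G -> m]

S => mGo => moGo => mooGo => moomo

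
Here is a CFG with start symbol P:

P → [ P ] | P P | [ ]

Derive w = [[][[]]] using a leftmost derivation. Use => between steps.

P=>[P]=>[PP]=>[[]P]=>[[][P]]=>[[][[]]]

P => [P]   [P → [ P ]]
[P] => [PP]   [P → P P]
[PP] => [[]P]   [P → [ ]]
[[]P] => [[][P]]   [P → [ P ]]
[[][P]] => [[][[]]]   [P → [ ]]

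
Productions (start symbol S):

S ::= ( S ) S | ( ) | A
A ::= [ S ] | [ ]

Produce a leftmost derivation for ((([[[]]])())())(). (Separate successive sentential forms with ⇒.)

S ⇒ (S)S ⇒ ((S)S)S ⇒ (((S)S)S)S ⇒ (((A)S)S)S ⇒ ((([S])S)S)S ⇒ ((([A])S)S)S ⇒ ((([[S]])S)S)S ⇒ ((([[A]])S)S)S ⇒ ((([[[]]])S)S)S ⇒ ((([[[]]])())S)S ⇒ ((([[[]]])())())S ⇒ ((([[[]]])())())()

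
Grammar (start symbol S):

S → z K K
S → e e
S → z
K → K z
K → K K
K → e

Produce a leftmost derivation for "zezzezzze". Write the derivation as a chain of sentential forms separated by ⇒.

S ⇒ zKK ⇒ zKzK ⇒ zKzzK ⇒ zKzzzK ⇒ zKKzzzK ⇒ zKzKzzzK ⇒ zKzzKzzzK ⇒ zezzKzzzK ⇒ zezzezzzK ⇒ zezzezzze

S ⇒ zKK   [S → z K K]
zKK ⇒ zKzK   [K → K z]
zKzK ⇒ zKzzK   [K → K z]
zKzzK ⇒ zKzzzK   [K → K z]
zKzzzK ⇒ zKKzzzK   [K → K K]
zKKzzzK ⇒ zKzKzzzK   [K → K z]
zKzKzzzK ⇒ zKzzKzzzK   [K → K z]
zKzzKzzzK ⇒ zezzKzzzK   [K → e]
zezzKzzzK ⇒ zezzezzzK   [K → e]
zezzezzzK ⇒ zezzezzze   [K → e]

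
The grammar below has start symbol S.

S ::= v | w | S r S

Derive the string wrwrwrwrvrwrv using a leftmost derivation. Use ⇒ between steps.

S⇒SrS⇒SrSrS⇒wrSrS⇒wrSrSrS⇒wrSrSrSrS⇒wrwrSrSrS⇒wrwrSrSrSrS⇒wrwrSrSrSrSrS⇒wrwrwrSrSrSrS⇒wrwrwrwrSrSrS⇒wrwrwrwrvrSrS⇒wrwrwrwrvrwrS⇒wrwrwrwrvrwrv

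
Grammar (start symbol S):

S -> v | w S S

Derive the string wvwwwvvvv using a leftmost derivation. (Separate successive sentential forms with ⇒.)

S ⇒ wSS   [S -> w S S]
wSS ⇒ wvS   [S -> v]
wvS ⇒ wvwSS   [S -> w S S]
wvwSS ⇒ wvwwSSS   [S -> w S S]
wvwwSSS ⇒ wvwwwSSSS   [S -> w S S]
wvwwwSSSS ⇒ wvwwwvSSS   [S -> v]
wvwwwvSSS ⇒ wvwwwvvSS   [S -> v]
wvwwwvvSS ⇒ wvwwwvvvS   [S -> v]
wvwwwvvvS ⇒ wvwwwvvvv   [S -> v]

S ⇒ wSS ⇒ wvS ⇒ wvwSS ⇒ wvwwSSS ⇒ wvwwwSSSS ⇒ wvwwwvSSS ⇒ wvwwwvvSS ⇒ wvwwwvvvS ⇒ wvwwwvvvv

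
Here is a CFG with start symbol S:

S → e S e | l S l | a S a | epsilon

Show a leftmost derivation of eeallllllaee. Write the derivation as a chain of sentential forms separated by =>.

S => eSe => eeSee => eeaSaee => eealSlaee => eeallSllaee => eealllSlllaee => eeallllllaee

S => eSe   [S → e S e]
eSe => eeSee   [S → e S e]
eeSee => eeaSaee   [S → a S a]
eeaSaee => eealSlaee   [S → l S l]
eealSlaee => eeallSllaee   [S → l S l]
eeallSllaee => eealllSlllaee   [S → l S l]
eealllSlllaee => eeallllllaee   [S → epsilon]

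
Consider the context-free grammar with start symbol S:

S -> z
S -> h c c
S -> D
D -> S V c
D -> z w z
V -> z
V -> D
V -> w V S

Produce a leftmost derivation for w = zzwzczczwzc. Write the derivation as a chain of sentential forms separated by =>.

S => D => SVc => DVc => SVcVc => DVcVc => SVcVcVc => zVcVcVc => zDcVcVc => zzwzcVcVc => zzwzczcVc => zzwzczcDc => zzwzczczwzc

S => D   [S -> D]
D => SVc   [D -> S V c]
SVc => DVc   [S -> D]
DVc => SVcVc   [D -> S V c]
SVcVc => DVcVc   [S -> D]
DVcVc => SVcVcVc   [D -> S V c]
SVcVcVc => zVcVcVc   [S -> z]
zVcVcVc => zDcVcVc   [V -> D]
zDcVcVc => zzwzcVcVc   [D -> z w z]
zzwzcVcVc => zzwzczcVc   [V -> z]
zzwzczcVc => zzwzczcDc   [V -> D]
zzwzczcDc => zzwzczczwzc   [D -> z w z]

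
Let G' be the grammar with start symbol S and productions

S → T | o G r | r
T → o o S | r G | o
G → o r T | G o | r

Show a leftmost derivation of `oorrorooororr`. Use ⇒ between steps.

S ⇒ oGr ⇒ oorTr ⇒ oorrGr ⇒ oorrorTr ⇒ oorrorooSr ⇒ oorroroooGrr ⇒ oorroroooGorr ⇒ oorrorooororr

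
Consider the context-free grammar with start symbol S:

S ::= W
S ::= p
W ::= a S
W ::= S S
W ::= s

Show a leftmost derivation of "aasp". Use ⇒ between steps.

S ⇒ W ⇒ aS ⇒ aW ⇒ aSS ⇒ aWS ⇒ aaSS ⇒ aaWS ⇒ aasS ⇒ aasp

S ⇒ W   [S ::= W]
W ⇒ aS   [W ::= a S]
aS ⇒ aW   [S ::= W]
aW ⇒ aSS   [W ::= S S]
aSS ⇒ aWS   [S ::= W]
aWS ⇒ aaSS   [W ::= a S]
aaSS ⇒ aaWS   [S ::= W]
aaWS ⇒ aasS   [W ::= s]
aasS ⇒ aasp   [S ::= p]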